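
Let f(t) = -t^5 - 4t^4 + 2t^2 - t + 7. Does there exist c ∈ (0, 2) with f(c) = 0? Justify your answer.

f(0) = 7 and f(2) = -83, which have opposite signs.
As a polynomial, f is continuous on every closed interval.
So by the Intermediate Value Theorem there is a c strictly between 0 and 2 with f(c) = 0.

Yes, such a c exists.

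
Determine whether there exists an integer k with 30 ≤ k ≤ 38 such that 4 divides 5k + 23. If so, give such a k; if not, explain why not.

Try k = 33: 5·33 + 23 = 188 = 47·4, which is divisible by 4.

k = 33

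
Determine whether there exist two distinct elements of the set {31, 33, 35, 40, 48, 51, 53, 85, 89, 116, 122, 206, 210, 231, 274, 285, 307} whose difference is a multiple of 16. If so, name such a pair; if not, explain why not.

Yes: 35 and 51.

35 mod 16 = 3 and 51 mod 16 = 3, so 51 − 35 = 16 = 1·16.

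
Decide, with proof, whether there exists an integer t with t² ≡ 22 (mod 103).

There is no such integer.

Apply Euler's criterion with the prime 103: 22 is a quadratic residue iff 22^51 ≡ 1 (mod 103), and a non-residue iff it is ≡ −1.
Squaring successively (mod 103): 22^2 = 484 ≡ 72; 22^4 ≡ 72² = 5184 ≡ 34; 22^8 ≡ 34² = 1156 ≡ 23; 22^16 ≡ 23² = 529 ≡ 14; 22^32 ≡ 14² = 196 ≡ 93.
Since 51 = 32 + 16 + 2 + 1, 22^51 ≡ 93 · 14 · 72 · 22; multiplying out mod 103: 93·14 = 1302 ≡ 66, then 66·72 = 4752 ≡ 14, then 14·22 = 308 ≡ 102. Thus 22^51 ≡ 102 ≡ −1 (mod 103).
By Euler's criterion 22 is a quadratic non-residue mod 103: no t satisfies t² ≡ 22 (mod 103).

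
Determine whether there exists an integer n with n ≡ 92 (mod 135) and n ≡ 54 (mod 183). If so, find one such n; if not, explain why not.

No, no such integer exists.

Reduce both congruences modulo 3, which divides 135 and 183: they say n ≡ 92 (mod 3) and n ≡ 54 (mod 3).
But 92 mod 3 = 2 while 54 mod 3 = 0, a contradiction.
Therefore no such n exists.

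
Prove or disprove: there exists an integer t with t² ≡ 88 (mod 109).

Take t = 52. Then 52² = 2704 = 24·109 + 88, so 52² ≡ 88 (mod 109).

t = 52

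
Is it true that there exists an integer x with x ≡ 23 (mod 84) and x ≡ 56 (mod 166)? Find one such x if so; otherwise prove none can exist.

No such integer exists.

Both moduli are multiples of 2 = gcd(84, 166), so any solution would satisfy x ≡ 23 and x ≡ 56 modulo 2 simultaneously.
However 23 ≡ 1 and 56 ≡ 0 (mod 2), and 1 ≠ 0.
Hence the system has no solution.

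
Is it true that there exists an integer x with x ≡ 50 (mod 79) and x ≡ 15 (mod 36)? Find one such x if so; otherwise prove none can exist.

x = 2499

The moduli 79 and 36 are coprime, so by the Chinese Remainder Theorem a unique solution modulo 2844 exists.
Any solution of the first congruence is x = 50 + 79t; substituting into the second, 79t ≡ 15 − 50 ≡ 1 (mod 36).
79 ≡ 7 (mod 36), so this reads 7t ≡ 1 (mod 36). Invert 7 mod 36 by the Euclidean algorithm: 36 = 5·7 + 1, 7 = 7·1 + 0; back-substituting, 1 = 36 − 5·7. Hence 7·(-5) ≡ 1, so 7⁻¹ ≡ -5 ≡ 31 (mod 36).
Multiplying by 31: t ≡ 31·1 = 31 (mod 36).
With t = 31: x = 50 + 79·31 = 2499.
Indeed 2499 ≡ 50 (mod 79) and 2499 ≡ 15 (mod 36).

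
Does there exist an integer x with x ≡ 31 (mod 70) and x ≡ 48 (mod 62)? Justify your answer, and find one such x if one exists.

gcd(70, 62) = 2. If x ≡ 31 (mod 70) and x ≡ 48 (mod 62), then x ≡ 31 (mod 2) and x ≡ 48 (mod 2).
But 31 mod 2 = 1 while 48 mod 2 = 0, a contradiction.
So no integer satisfies both congruences.

No, no such integer exists.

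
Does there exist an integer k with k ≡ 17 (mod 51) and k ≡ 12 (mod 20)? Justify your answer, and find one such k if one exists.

Since 51 and 20 share no common factor, CRT says the pair of congruences has a solution (unique mod 1020).
Write k = 17 + 51t and require 17 + 51t ≡ 12 (mod 20), i.e. 51t ≡ 15 (mod 20).
51 ≡ 11 (mod 20), so this reads 11t ≡ 15 (mod 20). Note 11·11 = 121 ≡ 1 (mod 20) (as 121 − 1 = 6·20), so 11⁻¹ ≡ 11.
Multiplying by 11: t ≡ 11·15 = 165 ≡ 5 (mod 20).
With t = 5: k = 17 + 51·5 = 272.
Verify: 272 = 5·51 + 17 and 272 = 13·20 + 12. ✓

k = 272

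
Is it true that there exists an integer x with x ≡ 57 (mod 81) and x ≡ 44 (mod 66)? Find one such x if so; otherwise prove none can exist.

Both moduli are multiples of 3 = gcd(81, 66), so any solution would satisfy x ≡ 57 and x ≡ 44 modulo 3 simultaneously.
But 57 mod 3 = 0 while 44 mod 3 = 2, a contradiction.
Therefore no such x exists.

There is no such integer.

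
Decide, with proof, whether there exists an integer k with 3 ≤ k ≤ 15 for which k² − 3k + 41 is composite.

k = 13

At k = 13: 13² − 3·13 + 41 = 171 = 3·57, which is composite.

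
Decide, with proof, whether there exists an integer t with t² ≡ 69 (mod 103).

103 is prime, so by Euler's criterion 69 is a square mod 103 iff 69^((103−1)/2) = 69^51 ≡ 1 (mod 103).
Squaring successively (mod 103): 69^2 = 4761 ≡ 23; 69^4 ≡ 23² = 529 ≡ 14; 69^8 ≡ 14² = 196 ≡ 93; 69^16 ≡ 93² = 8649 ≡ 100; 69^32 ≡ 100² = 10000 ≡ 9.
Since 51 = 32 + 16 + 2 + 1, 69^51 ≡ 9 · 100 · 23 · 69; multiplying out mod 103: 9·100 = 900 ≡ 76, then 76·23 = 1748 ≡ 100, then 100·69 = 6900 ≡ 102. Thus 69^51 ≡ 102 ≡ −1 (mod 103).
The value −1 means 69 is a non-residue modulo 103, so t² ≡ 69 (mod 103) is impossible.

There is no such integer.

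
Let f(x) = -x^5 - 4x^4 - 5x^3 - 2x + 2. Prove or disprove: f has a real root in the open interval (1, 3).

No.

The endpoint values f(1) = -10 and f(3) = -706 are both negative. Claim: f(x) < 0 for every x in (1, 3).
Shift to the endpoint 1: with x = 1 + u (0 < u < 2), one computes f(1 + u) = -u^5 - 9u^4 - 31u^3 - 49u^2 - 38u - 10.
The nonzero coefficients here are all negative, so for u > 0 every term is negative (or zero), and the constant term -10 is strictly negative.
So f is strictly negative on (1, 3); no root exists in the interval.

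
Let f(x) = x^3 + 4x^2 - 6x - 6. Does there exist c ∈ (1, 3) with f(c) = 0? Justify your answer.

f(1) = -7 and f(3) = 39, which have opposite signs.
Since f is a polynomial it is continuous on [1, 3].
The Intermediate Value Theorem then guarantees some c ∈ (1, 3) with f(c) = 0.

Such a root exists.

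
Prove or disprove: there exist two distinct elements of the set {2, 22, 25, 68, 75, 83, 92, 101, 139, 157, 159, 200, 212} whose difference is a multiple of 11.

Reduce each element mod 11: 2↦2, 22↦0, 25↦3, 68↦2, 75↦9, 83↦6, 92↦4, 101↦2, 139↦7, 157↦3, 159↦5, 200↦2, 212↦3. The residue 2 repeats (at 2 and 68), and 68 − 2 = 66 = 6·11.

Yes: 2 and 68.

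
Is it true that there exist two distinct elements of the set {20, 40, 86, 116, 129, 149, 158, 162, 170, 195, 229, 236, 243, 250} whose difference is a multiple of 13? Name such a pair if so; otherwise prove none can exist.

Both 40 and 170 leave remainder 1 on division by 13; their difference 130 = 10·13 is a multiple of 13.

Yes: 40 and 170.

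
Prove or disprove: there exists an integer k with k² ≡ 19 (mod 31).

Take k = 9. Then 9² = 81 = 2·31 + 19, so 9² ≡ 19 (mod 31).

k = 9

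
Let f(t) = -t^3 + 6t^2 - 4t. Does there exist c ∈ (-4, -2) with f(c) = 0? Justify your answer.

No such root exists.

The endpoint values f(-4) = 176 and f(-2) = 40 are both positive. Claim: f(t) > 0 for every t in (-4, -2).
Substitute t = -2 − u, where 0 < u < 2 on the interval. Expanding, f(-2 − u) = u^3 + 12u^2 + 40u + 40.
All 4 nonzero coefficients of this polynomial in u are positive; hence for u > 0 the value is a sum of positive terms (the constant 40 among them).
So f is strictly positive on (-4, -2); no root exists in the interval.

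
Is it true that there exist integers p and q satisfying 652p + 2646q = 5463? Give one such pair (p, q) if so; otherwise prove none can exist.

No, no such integers exist.

gcd(652, 2646) = 2, so every integer of the form 652p + 2646q is a multiple of 2.
However 5463 leaves remainder 1 on division by 2.
Therefore 652p + 2646q = 5463 has no solution in integers.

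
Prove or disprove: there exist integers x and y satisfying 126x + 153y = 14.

Any value of 126x + 153y is a multiple of gcd(126, 153) = 9.
But 14 = 9·1 + 5, so 9 ∤ 14.
Hence no integers x, y satisfy the equation.

No such integers exist.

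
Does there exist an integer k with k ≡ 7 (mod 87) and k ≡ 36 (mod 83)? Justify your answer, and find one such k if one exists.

k = 2443

Since 87 and 83 share no common factor, CRT says the pair of congruences has a solution (unique mod 7221).
Any solution of the first congruence is k = 7 + 87t; substituting into the second, 87t ≡ 36 − 7 ≡ 29 (mod 83).
87 ≡ 4 (mod 83), so this reads 4t ≡ 29 (mod 83). Invert 4 mod 83 by the Euclidean algorithm: 83 = 20·4 + 3, 4 = 1·3 + 1, 3 = 3·1 + 0; back-substituting, 1 = 4 − 1·3 = 4 − (83 − 20·4) = −83 + 21·4. Hence 4·21 ≡ 1, so 4⁻¹ ≡ 21 (mod 83).
Therefore t ≡ 21·29 = 609 ≡ 28 (mod 83).
With t = 28: k = 7 + 87·28 = 2443.
Indeed 2443 ≡ 7 (mod 87) and 2443 ≡ 36 (mod 83).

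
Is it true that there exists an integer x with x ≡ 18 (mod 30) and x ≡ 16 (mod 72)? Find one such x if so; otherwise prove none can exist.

gcd(30, 72) = 6. If x ≡ 18 (mod 30) and x ≡ 16 (mod 72), then x ≡ 18 (mod 6) and x ≡ 16 (mod 6).
However 18 ≡ 0 and 16 ≡ 4 (mod 6), and 0 ≠ 4.
Therefore no such x exists.

No such integer exists.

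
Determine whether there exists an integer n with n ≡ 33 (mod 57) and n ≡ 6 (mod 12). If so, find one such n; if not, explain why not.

gcd(57, 12) = 3. A simultaneous solution exists iff 33 ≡ 6 (mod 3); here 33 mod 3 = 0 = 6 mod 3, so it does.
Step through n = 33, 33 + 57, 33 + 2·57, …: the values 33, 90 reduce mod 12 to 9, 6. The value 90 hits 6.
Indeed 90 ≡ 33 (mod 57) and 90 ≡ 6 (mod 12).

n = 90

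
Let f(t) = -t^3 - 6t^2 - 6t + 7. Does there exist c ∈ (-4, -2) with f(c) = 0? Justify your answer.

Such a root exists.

f(-4) = -1 and f(-2) = 3, which have opposite signs.
As a polynomial, f is continuous on every closed interval.
By the Intermediate Value Theorem, f takes the value 0 somewhere in the open interval.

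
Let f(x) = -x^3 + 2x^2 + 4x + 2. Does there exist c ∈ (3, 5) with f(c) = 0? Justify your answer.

f(3) = 5 and f(5) = -53, which have opposite signs.
Since f is a polynomial it is continuous on [3, 5].
So by the Intermediate Value Theorem there is a c strictly between 3 and 5 with f(c) = 0.

Such a root exists.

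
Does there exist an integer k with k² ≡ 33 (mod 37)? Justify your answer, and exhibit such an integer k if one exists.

Take k = 25. Then 25² = 625 = 16·37 + 33, so 25² ≡ 33 (mod 37).

k = 25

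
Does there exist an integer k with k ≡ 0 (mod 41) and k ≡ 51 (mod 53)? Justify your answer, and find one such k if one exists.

gcd(41, 53) = 1, so the Chinese Remainder Theorem guarantees exactly one residue class mod 2173 satisfying both.
Write k = 0 + 41t and require 0 + 41t ≡ 51 (mod 53), i.e. 41t ≡ 51 (mod 53).
To invert 41 modulo 53: 53 = 1·41 + 12, 41 = 3·12 + 5, 12 = 2·5 + 2, 5 = 2·2 + 1, 2 = 2·1 + 0, and unwinding, 1 = 5 − 2·2 = 5 − 2·(12 − 2·5) = −2·12 + 5·5 = −2·12 + 5·(41 − 3·12) = 5·41 − 17·12 = 5·41 − 17·(53 − 1·41) = −17·53 + 22·41. Thus 41⁻¹ ≡ 22 (mod 53).
Therefore t ≡ 22·51 = 1122 ≡ 9 (mod 53).
With t = 9: k = 0 + 41·9 = 369.
Verify: 369 = 9·41 + 0 and 369 = 6·53 + 51. ✓

k = 369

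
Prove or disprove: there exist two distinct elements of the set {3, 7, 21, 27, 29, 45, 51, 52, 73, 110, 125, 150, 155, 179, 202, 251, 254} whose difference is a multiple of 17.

Reduce each element modulo 17: 3↦3, 7↦7, 21↦4, 27↦10, 29↦12, 45↦11, 51↦0, 52↦1, 73↦5, 110↦8, 125↦6, 150↦14, 155↦2, 179↦9, 202↦15, 251↦13, 254↦16.
These 17 residues are pairwise different, hence no difference of two elements is divisible by 17.

No such pair exists.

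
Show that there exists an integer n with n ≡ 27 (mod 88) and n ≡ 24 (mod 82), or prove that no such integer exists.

No, no such integer exists.

Reduce both congruences modulo 2, which divides 88 and 82: they say n ≡ 27 (mod 2) and n ≡ 24 (mod 2).
However 27 ≡ 1 and 24 ≡ 0 (mod 2), and 1 ≠ 0.
Therefore no such n exists.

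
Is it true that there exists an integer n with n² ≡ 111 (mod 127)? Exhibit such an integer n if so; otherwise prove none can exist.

There is no such integer.

127 is prime, so by Euler's criterion 111 is a square mod 127 iff 111^((127−1)/2) = 111^63 ≡ 1 (mod 127).
Repeated squaring mod 127: 111^2 = 12321 ≡ 2; 111^4 ≡ 2² = 4 ≡ 4; 111^8 ≡ 4² = 16 ≡ 16; 111^16 ≡ 16² = 256 ≡ 2; 111^32 ≡ 2² = 4 ≡ 4.
Since 63 = 32 + 16 + 8 + 4 + 2 + 1, 111^63 ≡ 4 · 2 · 16 · 4 · 2 · 111; multiplying out mod 127: 4·2 = 8 ≡ 8, then 8·16 = 128 ≡ 1, then 1·4 = 4 ≡ 4, then 4·2 = 8 ≡ 8, then 8·111 = 888 ≡ 126. Thus 111^63 ≡ 126 ≡ −1 (mod 127).
By Euler's criterion 111 is a quadratic non-residue mod 127: no n satisfies n² ≡ 111 (mod 127).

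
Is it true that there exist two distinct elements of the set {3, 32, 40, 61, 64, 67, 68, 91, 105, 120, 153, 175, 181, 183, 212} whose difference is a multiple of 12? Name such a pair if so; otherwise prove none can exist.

Reduce each element mod 12: 3↦3, 32↦8, 40↦4, 61↦1, 64↦4, 67↦7, 68↦8, 91↦7, 105↦9, 120↦0, 153↦9, 175↦7, 181↦1, 183↦3, 212↦8. The residue 3 repeats (at 3 and 183), and 183 − 3 = 180 = 15·12.

3 and 183 are such a pair.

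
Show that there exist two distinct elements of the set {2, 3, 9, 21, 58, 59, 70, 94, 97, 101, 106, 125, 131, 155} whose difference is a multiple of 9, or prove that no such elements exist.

Both 2 and 101 leave remainder 2 on division by 9; their difference 99 = 11·9 is a multiple of 9.

Yes: 2 and 101.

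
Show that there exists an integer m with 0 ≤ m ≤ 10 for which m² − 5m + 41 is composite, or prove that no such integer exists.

At m = 2: 2² − 5·2 + 41 = 35 = 5·7, which is composite.

m = 2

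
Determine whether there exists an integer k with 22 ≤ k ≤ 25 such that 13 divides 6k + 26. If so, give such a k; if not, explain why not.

For k = 22, 23, 24, 25 the values of 6k + 26 modulo 13 are 2, 8, 1, 7 respectively.
None is 0, so 13 never divides 6k + 26 on this range.

There is no such integer k in that range.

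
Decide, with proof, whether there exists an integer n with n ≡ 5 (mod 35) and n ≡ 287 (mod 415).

Reduce both congruences modulo 5, which divides 35 and 415: they say n ≡ 5 (mod 5) and n ≡ 287 (mod 5).
These are incompatible: 5 − 287 = -282 is not divisible by 5.
Therefore no such n exists.

No such integer exists.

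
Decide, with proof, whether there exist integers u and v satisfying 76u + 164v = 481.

gcd(76, 164) = 4, so every integer of the form 76u + 164v is a multiple of 4.
But 481 = 4·120 + 1, so 4 ∤ 481.
Therefore 76u + 164v = 481 has no solution in integers.

No such integers exist.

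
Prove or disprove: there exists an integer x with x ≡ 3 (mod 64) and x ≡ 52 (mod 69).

Since 64 and 69 share no common factor, CRT says the pair of congruences has a solution (unique mod 4416).
Write x = 3 + 64t and require 3 + 64t ≡ 52 (mod 69), i.e. 64t ≡ 49 (mod 69).
Since 64·55 = 3520 = 51·69 + 1, the inverse of 64 mod 69 is 55.
Therefore t ≡ 55·49 = 2695 ≡ 4 (mod 69).
With t = 4: x = 3 + 64·4 = 259.
Check: 259 mod 64 = 3, 259 mod 69 = 52. ✓

x = 259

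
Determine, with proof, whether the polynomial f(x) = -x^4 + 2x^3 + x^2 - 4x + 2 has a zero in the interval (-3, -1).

f(-3) = -112 and f(-1) = 4, which have opposite signs.
As a polynomial, f is continuous on every closed interval.
By the Intermediate Value Theorem, f takes the value 0 somewhere in the open interval.

Yes, f has a root in the interval.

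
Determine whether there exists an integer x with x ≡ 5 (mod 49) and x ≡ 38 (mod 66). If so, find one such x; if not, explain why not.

x = 1622

Since 49 and 66 share no common factor, CRT says the pair of congruences has a solution (unique mod 3234).
Write x = 5 + 49t and require 5 + 49t ≡ 38 (mod 66), i.e. 49t ≡ 33 (mod 66).
To invert 49 modulo 66: 66 = 1·49 + 17, 49 = 2·17 + 15, 17 = 1·15 + 2, 15 = 7·2 + 1, 2 = 2·1 + 0, and unwinding, 1 = 15 − 7·2 = 15 − 7·(17 − 1·15) = −7·17 + 8·15 = −7·17 + 8·(49 − 2·17) = 8·49 − 23·17 = 8·49 − 23·(66 − 1·49) = −23·66 + 31·49. Thus 49⁻¹ ≡ 31 (mod 66).
Multiplying by 31: t ≡ 31·33 = 1023 ≡ 33 (mod 66).
Taking t = 33 gives x = 5 + 49·33 = 1622.
Indeed 1622 ≡ 5 (mod 49) and 1622 ≡ 38 (mod 66).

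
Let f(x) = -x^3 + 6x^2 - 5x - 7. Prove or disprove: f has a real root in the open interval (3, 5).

f(3) = 5 and f(5) = -7, which have opposite signs.
f is continuous everywhere (it is a polynomial), in particular on [3, 5].
By the Intermediate Value Theorem f must vanish at some point of (3, 5).

Yes, f has a root in the interval.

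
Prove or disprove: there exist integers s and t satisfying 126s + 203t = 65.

Both 126 and 203 are divisible by gcd(126, 203) = 7, hence so is any combination 126s + 203t.
But 65 = 7·9 + 2, so 7 ∤ 65.
Hence no integers s, t satisfy the equation.

No such integers exist.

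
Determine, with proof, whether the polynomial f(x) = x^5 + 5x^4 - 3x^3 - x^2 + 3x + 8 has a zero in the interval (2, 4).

No such root exists.

The endpoint values f(2) = 98 and f(4) = 2116 are both positive. Claim: f(x) > 0 for every x in (2, 4).
Shift to the endpoint 2: with x = 2 + u (0 < u < 2), one computes f(2 + u) = u^5 + 15u^4 + 77u^3 + 181u^2 + 203u + 98.
All 6 nonzero coefficients of this polynomial in u are positive; hence for u > 0 the value is a sum of positive terms (the constant 98 among them).
So f is strictly positive on (2, 4); no root exists in the interval.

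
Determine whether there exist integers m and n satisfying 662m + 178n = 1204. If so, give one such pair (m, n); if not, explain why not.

m = 40, n = -142

Every value of 662m + 178n is a multiple of gcd(662, 178) = 2; since 2 ∣ 1204, solutions exist.
Dividing through by 2 reduces the equation to 331m + 89n = 602.
Run the Euclidean algorithm on 331 and 89: 331 = 3·89 + 64, 89 = 1·64 + 25, 64 = 2·25 + 14, 25 = 1·14 + 11, 14 = 1·11 + 3, 11 = 3·3 + 2, 3 = 1·2 + 1, 2 = 2·1 + 0.
Back-substituting, 1 = 3 − 1·2 = 3 − (11 − 3·3) = −11 + 4·3 = −11 + 4·(14 − 1·11) = 4·14 − 5·11 = 4·14 − 5·(25 − 1·14) = −5·25 + 9·14 = −5·25 + 9·(64 − 2·25) = 9·64 − 23·25 = 9·64 − 23·(89 − 1·64) = −23·89 + 32·64 = −23·89 + 32·(331 − 3·89) = 32·331 − 119·89; that is, 331·32 + 89·(-119) = 1.
Scaling by 602 gives the particular solution (m, n) = (19264, -71638).
The general solution is m = 19264 + 89k, n = -71638 − 331k; taking k = -216 gives the smaller pair m = 40, n = -142.
Indeed 662·40 + 178·(-142) = 26480 − 25276 = 1204.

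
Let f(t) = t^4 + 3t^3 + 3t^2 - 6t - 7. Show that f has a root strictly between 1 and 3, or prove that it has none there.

f(1) = -6 and f(3) = 164, which have opposite signs.
f is continuous everywhere (it is a polynomial), in particular on [1, 3].
By the Intermediate Value Theorem, f takes the value 0 somewhere in the open interval.

Such a root exists.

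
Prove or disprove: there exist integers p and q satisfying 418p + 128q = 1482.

p = 21, q = -57

Since gcd(418, 128) = 2 and 1482 = 2·741, Bézout's identity guarantees a solution.
Dividing through by 2 reduces the equation to 209p + 64q = 741.
Dividing repeatedly: 209 = 3·64 + 17, 64 = 3·17 + 13, 17 = 1·13 + 4, 13 = 3·4 + 1, 4 = 4·1 + 0.
Working back up the chain: 1 = 13 − 3·4 = 13 − 3·(17 − 1·13) = −3·17 + 4·13 = −3·17 + 4·(64 − 3·17) = 4·64 − 15·17 = 4·64 − 15·(209 − 3·64) = −15·209 + 49·64. So 209·(-15) + 64·49 = 1.
Multiplying through by 741: p = (-15)·741 = -11115, q = 49·741 = 36309 is a solution.
Adding 174·64 to p and subtracting 174·209 from q gives the tidier solution (21, -57).
Indeed 418·21 + 128·(-57) = 8778 − 7296 = 1482.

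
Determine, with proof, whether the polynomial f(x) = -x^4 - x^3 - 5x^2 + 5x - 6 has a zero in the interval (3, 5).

f has no root in that interval.

f(3) = -144 and f(5) = -856, both negative, so a sign-change argument is unavailable; we show f keeps this sign on the whole interval.
Substitute x = 3 + u, where 0 < u < 2 on the interval. Expanding, f(3 + u) = -u^4 - 13u^3 - 68u^2 - 160u - 144.
The nonzero coefficients here are all negative, so for u > 0 every term is negative (or zero), and the constant term -144 is strictly negative.
Therefore f(x) < 0 throughout (3, 5), and f has no zero there.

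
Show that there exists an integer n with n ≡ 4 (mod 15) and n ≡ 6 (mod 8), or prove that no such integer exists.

Since 15 and 8 share no common factor, CRT says the pair of congruences has a solution (unique mod 120).
Any solution of the first congruence is n = 4 + 15t; substituting into the second, 15t ≡ 6 − 4 ≡ 2 (mod 8).
15 ≡ 7 (mod 8), so this reads 7t ≡ 2 (mod 8). Note 7·7 = 49 ≡ 1 (mod 8) (as 49 − 1 = 6·8), so 7⁻¹ ≡ 7.
Therefore t ≡ 7·2 = 14 ≡ 6 (mod 8).
With t = 6: n = 4 + 15·6 = 94.
Check: 94 mod 15 = 4, 94 mod 8 = 6. ✓

n = 94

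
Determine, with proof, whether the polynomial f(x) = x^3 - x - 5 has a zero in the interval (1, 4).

Yes, f has a root in the interval.

f(1) = -5 and f(4) = 55, which have opposite signs.
Since f is a polynomial it is continuous on [1, 4].
By the Intermediate Value Theorem, f takes the value 0 somewhere in the open interval.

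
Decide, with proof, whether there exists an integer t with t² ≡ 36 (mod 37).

t = 31 works: 31² = 961, and 961 − 36 = 925 = 25·37.

t = 31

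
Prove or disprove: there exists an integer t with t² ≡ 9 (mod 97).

Take t = 3. Then 3² = 9, and since 0 ≤ 9 < 97 this is already reduced: 3² ≡ 9 (mod 97).

t = 3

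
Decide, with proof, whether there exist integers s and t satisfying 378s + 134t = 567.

Any value of 378s + 134t is a multiple of gcd(378, 134) = 2.
But 567 is not a multiple of 2 (it leaves remainder 1).
So the equation is unsolvable over ℤ.

There are no such integers.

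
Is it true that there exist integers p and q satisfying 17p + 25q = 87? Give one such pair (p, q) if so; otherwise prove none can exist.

p = 11, q = -4

17 and 25 are coprime, so 17p + 25q ranges over all of ℤ.
Euclidean algorithm: 25 = 1·17 + 8, 17 = 2·8 + 1, 8 = 8·1 + 0.
Working back up the chain: 1 = 17 − 2·8 = 17 − 2·(25 − 1·17) = −2·25 + 3·17. So 17·3 + 25·(-2) = 1.
Times 87: 17·261 + 25·(-174) = 87, so (261, -174) solves it.
Subtracting 10·25 from p and adding 10·17 to q gives the tidier solution (11, -4).
Check: 17·11 + 25·(-4) = 187 − 100 = 87. ✓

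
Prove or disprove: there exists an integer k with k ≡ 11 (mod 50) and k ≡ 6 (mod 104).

Both moduli are multiples of 2 = gcd(50, 104), so any solution would satisfy k ≡ 11 and k ≡ 6 modulo 2 simultaneously.
These are incompatible: 11 − 6 = 5 is not divisible by 2.
So no integer satisfies both congruences.

No, no such integer exists.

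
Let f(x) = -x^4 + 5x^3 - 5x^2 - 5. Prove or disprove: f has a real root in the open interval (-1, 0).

f(-1) = -16 and f(0) = -5, both negative, so a sign-change argument is unavailable; we show f keeps this sign on the whole interval.
Substitute x = −u, where 0 < u < 1 on the interval. Expanding, f(−u) = -u^4 - 5u^3 - 5u^2 - 5.
All 4 nonzero coefficients of this polynomial in u are negative; hence for u > 0 the value is a sum of negative terms (the constant -5 among them).
So f is strictly negative on (-1, 0); no root exists in the interval.

f has no root in that interval.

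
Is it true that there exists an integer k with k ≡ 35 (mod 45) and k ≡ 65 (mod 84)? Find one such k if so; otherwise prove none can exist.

k = 485

gcd(45, 84) = 3. A simultaneous solution exists iff 35 ≡ 65 (mod 3); here 35 mod 3 = 2 = 65 mod 3, so it does.
Put k = 35 + 45t, so we need 45t ≡ 30 (mod 84), equivalently (divide by 3) 15t ≡ 10 (mod 28).
Since 15·15 = 225 = 8·28 + 1, the inverse of 15 mod 28 is 15.
Multiplying by 15: t ≡ 15·10 = 150 ≡ 10 (mod 28).
Then k = 35 + 45·10 = 485.
Indeed 485 ≡ 35 (mod 45) and 485 ≡ 65 (mod 84).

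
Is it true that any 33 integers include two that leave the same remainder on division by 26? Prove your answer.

Each integer lies in one of the 26 residue classes modulo 26.
Placing 33 integers into 26 classes, some class receives at least two — say a and b.
That is, a and b leave the same remainder on division by 26, as claimed.

Yes, this is always true.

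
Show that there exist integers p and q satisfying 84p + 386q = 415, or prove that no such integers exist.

No, no such integers exist.

Both 84 and 386 are divisible by gcd(84, 386) = 2, hence so is any combination 84p + 386q.
But 415 is not a multiple of 2 (it leaves remainder 1).
So the equation is unsolvable over ℤ.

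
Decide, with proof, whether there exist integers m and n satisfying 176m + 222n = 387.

Both 176 and 222 are divisible by gcd(176, 222) = 2, hence so is any combination 176m + 222n.
However 387 leaves remainder 1 on division by 2.
Therefore 176m + 222n = 387 has no solution in integers.

There are no such integers.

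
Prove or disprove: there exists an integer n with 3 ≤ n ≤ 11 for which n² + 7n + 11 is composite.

n = 9

At n = 9: 9² + 7·9 + 11 = 155 = 5·31, which is composite.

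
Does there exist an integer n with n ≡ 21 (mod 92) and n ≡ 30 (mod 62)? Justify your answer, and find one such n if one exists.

gcd(92, 62) = 2. If n ≡ 21 (mod 92) and n ≡ 30 (mod 62), then n ≡ 21 (mod 2) and n ≡ 30 (mod 2).
These are incompatible: 21 − 30 = -9 is not divisible by 2.
So no integer satisfies both congruences.

There is no such integer.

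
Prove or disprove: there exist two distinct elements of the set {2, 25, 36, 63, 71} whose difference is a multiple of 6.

Reduce each element modulo 6: 2↦2, 25↦1, 36↦0, 63↦3, 71↦5.
All 5 residues are distinct, so no two elements differ by a multiple of 6.

There is no such pair.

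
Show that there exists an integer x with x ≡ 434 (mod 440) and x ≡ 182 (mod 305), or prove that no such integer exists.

There is no such integer.

Reduce both congruences modulo 5, which divides 440 and 305: they say x ≡ 434 (mod 5) and x ≡ 182 (mod 5).
But 434 mod 5 = 4 while 182 mod 5 = 2, a contradiction.
Therefore no such x exists.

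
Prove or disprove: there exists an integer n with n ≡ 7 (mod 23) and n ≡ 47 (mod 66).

gcd(23, 66) = 1, so the Chinese Remainder Theorem guarantees exactly one residue class mod 1518 satisfying both.
Any solution of the first congruence is n = 7 + 23t; substituting into the second, 23t ≡ 47 − 7 ≡ 40 (mod 66).
To invert 23 modulo 66: 66 = 2·23 + 20, 23 = 1·20 + 3, 20 = 6·3 + 2, 3 = 1·2 + 1, 2 = 2·1 + 0, and unwinding, 1 = 3 − 1·2 = 3 − (20 − 6·3) = −20 + 7·3 = −20 + 7·(23 − 1·20) = 7·23 − 8·20 = 7·23 − 8·(66 − 2·23) = −8·66 + 23·23. Thus 23⁻¹ ≡ 23 (mod 66).
Therefore t ≡ 23·40 = 920 ≡ 62 (mod 66).
Taking t = 62 gives n = 7 + 23·62 = 1433.
Verify: 1433 = 62·23 + 7 and 1433 = 21·66 + 47. ✓

n = 1433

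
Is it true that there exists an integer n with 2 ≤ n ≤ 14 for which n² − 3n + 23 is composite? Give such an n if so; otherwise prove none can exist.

n = 10

At n = 10: 10² − 3·10 + 23 = 93 = 3·31, which is composite.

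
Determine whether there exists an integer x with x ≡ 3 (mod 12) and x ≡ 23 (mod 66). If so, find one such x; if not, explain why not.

Both moduli are multiples of 6 = gcd(12, 66), so any solution would satisfy x ≡ 3 and x ≡ 23 modulo 6 simultaneously.
These are incompatible: 3 − 23 = -20 is not divisible by 6.
Therefore no such x exists.

No such integer exists.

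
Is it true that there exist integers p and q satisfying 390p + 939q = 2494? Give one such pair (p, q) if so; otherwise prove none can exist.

No such integers exist.

gcd(390, 939) = 3, so every integer of the form 390p + 939q is a multiple of 3.
But 2494 is not a multiple of 3 (it leaves remainder 1).
Hence no integers p, q satisfy the equation.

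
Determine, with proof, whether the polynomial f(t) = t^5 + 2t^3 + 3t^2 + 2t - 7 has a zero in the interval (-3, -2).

f(-3) = -283 and f(-2) = -47, both negative, so a sign-change argument is unavailable; we show f keeps this sign on the whole interval.
Substitute t = -2 − u, where 0 < u < 1 on the interval. Expanding, f(-2 − u) = -u^5 - 10u^4 - 42u^3 - 89u^2 - 94u - 47.
The nonzero coefficients here are all negative, so for u > 0 every term is negative (or zero), and the constant term -47 is strictly negative.
Therefore f(t) < 0 throughout (-3, -2), and f has no zero there.

No.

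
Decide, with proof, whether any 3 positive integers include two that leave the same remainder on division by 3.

No; for instance {5, 6, 7} is a counterexample.

Take the 3 consecutive integers 5, 6, 7: their residues mod 3 are all distinct because 3 ≤ 3.
So no two of them leave the same remainder on division by 3; the claim fails for this set.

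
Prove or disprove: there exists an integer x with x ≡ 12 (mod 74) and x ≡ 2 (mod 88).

x = 530

gcd(74, 88) = 2. A simultaneous solution exists iff 12 ≡ 2 (mod 2); here 12 mod 2 = 0 = 2 mod 2, so it does.
The integers ≡ 12 (mod 74) are 12, 86, 160, 234, 308, 382, 456, 530, …; their remainders mod 88 are 12, 86, 72, 58, 44, 30, 16, 2, so x = 530 is the first that is ≡ 2 (mod 88).
Verify: 530 = 7·74 + 12 and 530 = 6·88 + 2. ✓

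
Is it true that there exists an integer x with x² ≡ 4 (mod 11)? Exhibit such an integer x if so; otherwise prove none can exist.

Take x = 2. Then 2² = 4, and since 0 ≤ 4 < 11 this is already reduced: 2² ≡ 4 (mod 11).

x = 2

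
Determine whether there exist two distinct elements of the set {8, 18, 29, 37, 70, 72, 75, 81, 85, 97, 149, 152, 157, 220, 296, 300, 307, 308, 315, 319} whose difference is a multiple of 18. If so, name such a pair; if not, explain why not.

Yes: 8 and 152.

8 mod 18 = 8 and 152 mod 18 = 8, so 152 − 8 = 144 = 8·18.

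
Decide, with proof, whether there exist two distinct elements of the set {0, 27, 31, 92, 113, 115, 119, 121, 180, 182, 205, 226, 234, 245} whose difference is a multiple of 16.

Two integers differ by a multiple of 16 exactly when they have the same residue mod 16. The residues are 0↦0, 27↦11, 31↦15, 92↦12, 113↦1, 115↦3, 119↦7, 121↦9, 180↦4, 182↦6, 205↦13, 226↦2, 234↦10, 245↦5.
All 14 residues are distinct, so no two elements differ by a multiple of 16.

No such pair exists.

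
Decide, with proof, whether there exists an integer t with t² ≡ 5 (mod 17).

Since (17 − t)² ≡ t² (mod 17), it suffices to square t = 0, 1, …, 8: the residues are 0, 1, 4, 9, 16, 8, 2, 15, 13.
The set of squares mod 17 is therefore {0, 1, 2, 4, 8, 9, 13, 15, 16}, which does not contain 5.
Hence no integer t has t² ≡ 5 (mod 17).

No such integer exists.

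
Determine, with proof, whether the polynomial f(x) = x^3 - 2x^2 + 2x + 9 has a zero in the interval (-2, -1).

Yes, f has a root in the interval.

f(-2) = -11 and f(-1) = 4, which have opposite signs.
As a polynomial, f is continuous on every closed interval.
By the Intermediate Value Theorem, f takes the value 0 somewhere in the open interval.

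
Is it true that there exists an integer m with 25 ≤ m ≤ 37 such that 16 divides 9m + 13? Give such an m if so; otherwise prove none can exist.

m = 27

Scanning upward from m = 25 gives 238, 247, none divisible by 16. Try m = 27: 9·27 + 13 = 256 = 16·16, which is divisible by 16.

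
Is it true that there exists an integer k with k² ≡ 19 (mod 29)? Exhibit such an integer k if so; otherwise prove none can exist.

No such integer exists.

29 is prime, so by Euler's criterion 19 is a square mod 29 iff 19^((29−1)/2) = 19^14 ≡ 1 (mod 29).
Repeated squaring mod 29: 19^2 = 361 ≡ 13; 19^4 ≡ 13² = 169 ≡ 24; 19^8 ≡ 24² = 576 ≡ 25.
Since 14 = 8 + 4 + 2, 19^14 ≡ 25 · 24 · 13; multiplying out mod 29: 25·24 = 600 ≡ 20, then 20·13 = 260 ≡ 28. Thus 19^14 ≡ 28 ≡ −1 (mod 29).
By Euler's criterion 19 is a quadratic non-residue mod 29: no k satisfies k² ≡ 19 (mod 29).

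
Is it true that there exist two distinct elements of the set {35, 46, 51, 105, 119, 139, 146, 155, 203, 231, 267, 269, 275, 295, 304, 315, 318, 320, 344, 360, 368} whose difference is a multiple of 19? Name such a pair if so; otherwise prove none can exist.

Yes: 35 and 320.

35 mod 19 = 16 and 320 mod 19 = 16, so 320 − 35 = 285 = 15·19.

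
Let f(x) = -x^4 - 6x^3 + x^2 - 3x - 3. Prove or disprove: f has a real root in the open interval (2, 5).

No.

The endpoint values f(2) = -69 and f(5) = -1368 are both negative. Claim: f(x) < 0 for every x in (2, 5).
Substitute x = 2 + u, where 0 < u < 3 on the interval. Expanding, f(2 + u) = -u^4 - 14u^3 - 59u^2 - 103u - 69.
All 5 nonzero coefficients of this polynomial in u are negative; hence for u > 0 the value is a sum of negative terms (the constant -69 among them).
So f is strictly negative on (2, 5); no root exists in the interval.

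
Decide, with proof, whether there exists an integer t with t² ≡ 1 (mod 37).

t = 36

Take t = 36. Then 36² = 1296 = 35·37 + 1, so 36² ≡ 1 (mod 37).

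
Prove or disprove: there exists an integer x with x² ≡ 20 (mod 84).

There is no such integer.

Since 3 ∣ 84, a solution of x² ≡ 20 (mod 84) would also satisfy x² ≡ 20 ≡ 2 (mod 3).
Squares mod 3 repeat after x = 1 (as (−x)² = x²); for x = 0..1 they are 0, 1.
The set of squares mod 3 is therefore {0, 1}, which does not contain 2.
Hence no integer x has x² ≡ 20 (mod 84).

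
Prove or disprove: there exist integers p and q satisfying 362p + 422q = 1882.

Every value of 362p + 422q is a multiple of gcd(362, 422) = 2; since 2 ∣ 1882, solutions exist.
Dividing through by 2 reduces the equation to 181p + 211q = 941.
Dividing repeatedly: 211 = 1·181 + 30, 181 = 6·30 + 1, 30 = 30·1 + 0.
Unwinding: 1 = 181 − 6·30 = 181 − 6·(211 − 1·181) = −6·211 + 7·181, i.e. 181·7 + 211·(-6) = 1.
Scaling by 941 gives the particular solution (p, q) = (6587, -5646).
Shifting by a multiple of (211, −181) keeps it a solution: p = 6587 − 31·211 = 46, q = -5646 + 31·181 = -35.
Check: 362·46 + 422·(-35) = 16652 − 14770 = 1882. ✓

p = 46, q = -35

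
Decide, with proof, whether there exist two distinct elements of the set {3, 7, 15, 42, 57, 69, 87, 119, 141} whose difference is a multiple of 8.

7 and 15 are such a pair.

Reduce each element mod 8: 3↦3, 7↦7, 15↦7, 42↦2, 57↦1, 69↦5, 87↦7, 119↦7, 141↦5. The residue 7 repeats (at 7 and 15), and 15 − 7 = 8 = 1·8.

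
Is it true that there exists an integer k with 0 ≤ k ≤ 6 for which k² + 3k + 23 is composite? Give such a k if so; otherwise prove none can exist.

At k = 1: 1² + 3·1 + 23 = 27 = 3·9, which is composite.

k = 1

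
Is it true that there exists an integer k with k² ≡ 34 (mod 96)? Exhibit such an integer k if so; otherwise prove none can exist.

Work modulo the divisor 4 of 96. If k² ≡ 34 (mod 96) then k² ≡ 2 (mod 4).
Since (4 − k)² ≡ k² (mod 4), it suffices to square k = 0, 1, …, 2: the residues are 0, 1, 0.
The set of squares mod 4 is therefore {0, 1}, which does not contain 2.
Therefore k² ≡ 34 (mod 96) has no solution.

No, no such integer exists.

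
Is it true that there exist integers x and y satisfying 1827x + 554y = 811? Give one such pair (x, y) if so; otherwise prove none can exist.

1827 and 554 are coprime, so 1827x + 554y ranges over all of ℤ.
Euclidean algorithm: 1827 = 3·554 + 165, 554 = 3·165 + 59, 165 = 2·59 + 47, 59 = 1·47 + 12, 47 = 3·12 + 11, 12 = 1·11 + 1, 11 = 11·1 + 0.
Unwinding: 1 = 12 − 1·11 = 12 − (47 − 3·12) = −47 + 4·12 = −47 + 4·(59 − 1·47) = 4·59 − 5·47 = 4·59 − 5·(165 − 2·59) = −5·165 + 14·59 = −5·165 + 14·(554 − 3·165) = 14·554 − 47·165 = 14·554 − 47·(1827 − 3·554) = −47·1827 + 155·554, i.e. 1827·(-47) + 554·155 = 1.
Scaling by 811 gives the particular solution (x, y) = (-38117, 125705).
The general solution is x = -38117 + 554k, y = 125705 − 1827k; taking k = 69 gives the smaller pair x = 109, y = -358.
Check: 1827·109 + 554·(-358) = 199143 − 198332 = 811. ✓

x = 109, y = -358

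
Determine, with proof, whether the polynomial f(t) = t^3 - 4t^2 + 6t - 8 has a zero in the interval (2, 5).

Yes, f has a root in the interval.

f(2) = -4 and f(5) = 47, which have opposite signs.
Since f is a polynomial it is continuous on [2, 5].
By the Intermediate Value Theorem, f takes the value 0 somewhere in the open interval.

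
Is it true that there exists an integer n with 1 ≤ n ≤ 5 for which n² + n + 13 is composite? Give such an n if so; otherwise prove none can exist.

At n = 1: 1² + 1 + 13 = 15 = 3·5, which is composite.

n = 1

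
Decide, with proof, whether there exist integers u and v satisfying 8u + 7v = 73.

8 and 7 are coprime, so 8u + 7v ranges over all of ℤ.
Dividing repeatedly: 8 = 1·7 + 1, 7 = 7·1 + 0.
Working back up the chain: 1 = 8 − 1·7. So 8·1 + 7·(-1) = 1.
Multiplying through by 73: u = 1·73 = 73, v = (-1)·73 = -73 is a solution.
The general solution is u = 73 + 7k, v = -73 − 8k; taking k = -10 gives the smaller pair u = 3, v = 7.
Indeed 8·3 + 7·7 = 24 + 49 = 73.

u = 3, v = 7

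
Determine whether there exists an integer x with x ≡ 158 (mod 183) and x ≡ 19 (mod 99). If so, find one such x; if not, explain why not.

Both moduli are multiples of 3 = gcd(183, 99), so any solution would satisfy x ≡ 158 and x ≡ 19 modulo 3 simultaneously.
But 158 mod 3 = 2 while 19 mod 3 = 1, a contradiction.
So no integer satisfies both congruences.

No such integer exists.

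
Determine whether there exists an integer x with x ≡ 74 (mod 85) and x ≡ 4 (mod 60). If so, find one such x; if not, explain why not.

x = 244

The moduli are not coprime: gcd(85, 60) = 5. Compatibility requires 5 ∣ (4 − 74) = -70, which holds, so solutions exist.
List candidates x ≡ 74 (mod 85): 74, 159, 244. Modulo 60 these are 14, 39, 4; 244 gives 4 as required.
Check: 244 mod 85 = 74, 244 mod 60 = 4. ✓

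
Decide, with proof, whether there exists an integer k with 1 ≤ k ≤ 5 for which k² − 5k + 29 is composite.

k = 1

At k = 1: 1² − 5·1 + 29 = 25 = 5·5, which is composite.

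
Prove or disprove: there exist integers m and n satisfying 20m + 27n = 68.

m = 25, n = -16

Since gcd(20, 27) = 1, every integer is an integer combination of 20 and 27.
Euclidean algorithm: 27 = 1·20 + 7, 20 = 2·7 + 6, 7 = 1·6 + 1, 6 = 6·1 + 0.
Working back up the chain: 1 = 7 − 1·6 = 7 − (20 − 2·7) = −20 + 3·7 = −20 + 3·(27 − 1·20) = 3·27 − 4·20. So 20·(-4) + 27·3 = 1.
Multiplying through by 68: m = (-4)·68 = -272, n = 3·68 = 204 is a solution.
Shifting by a multiple of (27, −20) keeps it a solution: m = -272 + 11·27 = 25, n = 204 − 11·20 = -16.
Check: 20·25 + 27·(-16) = 500 − 432 = 68. ✓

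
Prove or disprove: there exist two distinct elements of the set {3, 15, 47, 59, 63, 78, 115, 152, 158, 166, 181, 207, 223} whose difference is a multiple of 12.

Both 3 and 15 leave remainder 3 on division by 12; their difference 12 = 1·12 is a multiple of 12.

The pair (3, 15) works.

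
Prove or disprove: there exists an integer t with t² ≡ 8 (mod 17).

t = 12 works: 12² = 144, and 144 − 8 = 136 = 8·17.

t = 12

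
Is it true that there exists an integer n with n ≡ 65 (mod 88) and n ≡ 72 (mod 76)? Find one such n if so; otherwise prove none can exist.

No such integer exists.

Both moduli are multiples of 4 = gcd(88, 76), so any solution would satisfy n ≡ 65 and n ≡ 72 modulo 4 simultaneously.
However 65 ≡ 1 and 72 ≡ 0 (mod 4), and 1 ≠ 0.
So no integer satisfies both congruences.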